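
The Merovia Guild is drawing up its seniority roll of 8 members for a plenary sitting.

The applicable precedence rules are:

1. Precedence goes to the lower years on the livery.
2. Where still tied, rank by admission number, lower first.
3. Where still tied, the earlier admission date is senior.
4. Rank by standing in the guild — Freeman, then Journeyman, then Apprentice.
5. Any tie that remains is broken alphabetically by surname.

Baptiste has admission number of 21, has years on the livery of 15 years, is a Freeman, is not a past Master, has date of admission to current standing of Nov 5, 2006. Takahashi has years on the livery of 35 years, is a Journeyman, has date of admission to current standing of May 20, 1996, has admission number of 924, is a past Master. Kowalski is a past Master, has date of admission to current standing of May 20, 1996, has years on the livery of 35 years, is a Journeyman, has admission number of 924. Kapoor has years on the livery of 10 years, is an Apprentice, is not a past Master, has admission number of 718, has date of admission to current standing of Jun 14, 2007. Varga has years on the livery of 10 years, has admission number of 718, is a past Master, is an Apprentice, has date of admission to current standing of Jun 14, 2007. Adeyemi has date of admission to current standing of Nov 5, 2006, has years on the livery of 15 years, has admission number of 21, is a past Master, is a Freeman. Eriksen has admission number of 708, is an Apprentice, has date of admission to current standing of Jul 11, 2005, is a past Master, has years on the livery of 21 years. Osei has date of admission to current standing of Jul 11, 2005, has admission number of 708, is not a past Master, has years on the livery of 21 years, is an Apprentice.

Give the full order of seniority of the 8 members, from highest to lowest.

Kapoor, Varga, Adeyemi, Baptiste, Eriksen, Osei, Kowalski, Takahashi

By years on the livery (lower first): Kapoor and Varga (both 10 years); then Adeyemi and Baptiste (both 15 years); then Eriksen and Osei (both 21 years); then Kowalski and Takahashi (both 35 years).
Kapoor and Varga both have admission number 718, so the next rule applies.
Kapoor and Varga both have date of admission to current standing Jun 14, 2007, so the next rule applies.
Kapoor and Varga are each Apprentice, so the next rule applies.
Among Kapoor and Varga, alphabetically by surname: Kapoor before Varga.
Adeyemi and Baptiste both have admission number 21, so the next rule applies.
Adeyemi and Baptiste both have date of admission to current standing Nov 5, 2006, so the next rule applies.
Adeyemi and Baptiste are each Freeman, so the next rule applies.
Among Adeyemi and Baptiste, alphabetically by surname: Adeyemi before Baptiste.
Eriksen and Osei both have admission number 708, so the next rule applies.
Eriksen and Osei both have date of admission to current standing Jul 11, 2005, so the next rule applies.
Eriksen and Osei are each Apprentice, so the next rule applies.
Among Eriksen and Osei, alphabetically by surname: Eriksen before Osei.
Kowalski and Takahashi both have admission number 924, so the next rule applies.
Kowalski and Takahashi both have date of admission to current standing May 20, 1996, so the next rule applies.
Kowalski and Takahashi are each Journeyman, so the next rule applies.
Among Kowalski and Takahashi, alphabetically by surname: Kowalski before Takahashi.
Full order: Kapoor, Varga, Adeyemi, Baptiste, Eriksen, Osei, Kowalski, Takahashi.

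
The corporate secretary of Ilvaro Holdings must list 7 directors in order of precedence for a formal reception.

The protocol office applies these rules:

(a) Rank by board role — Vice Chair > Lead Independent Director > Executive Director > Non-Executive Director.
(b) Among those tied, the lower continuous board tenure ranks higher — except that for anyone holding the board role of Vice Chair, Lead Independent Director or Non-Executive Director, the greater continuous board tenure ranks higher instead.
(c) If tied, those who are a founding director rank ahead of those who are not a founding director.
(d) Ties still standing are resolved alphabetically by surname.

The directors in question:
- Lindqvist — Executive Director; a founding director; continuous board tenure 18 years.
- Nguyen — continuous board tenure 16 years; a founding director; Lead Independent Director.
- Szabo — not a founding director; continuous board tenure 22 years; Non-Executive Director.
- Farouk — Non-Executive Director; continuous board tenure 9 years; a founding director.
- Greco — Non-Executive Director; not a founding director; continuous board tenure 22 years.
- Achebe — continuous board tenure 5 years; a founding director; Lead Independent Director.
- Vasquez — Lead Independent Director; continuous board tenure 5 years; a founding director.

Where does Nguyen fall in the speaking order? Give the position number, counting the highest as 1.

By board role: Nguyen, Achebe and Vasquez (Lead Independent Director); then Lindqvist (Executive Director); then Greco, Szabo and Farouk (Non-Executive Director).
Among Nguyen, Achebe and Vasquez, by continuous board tenure (higher first) (reversed rule for this group): Nguyen (16 years) before Achebe and Vasquez (5 years).
Achebe and Vasquez are each a founding director, so the next rule applies.
Among Achebe and Vasquez, alphabetically by surname: Achebe before Vasquez.
Among Greco, Szabo and Farouk, by continuous board tenure (higher first) (reversed rule for this group): Greco and Szabo (22 years) before Farouk (9 years).
Greco and Szabo are each not a founding director, so the next rule applies.
Among Greco and Szabo, alphabetically by surname: Greco before Szabo.
Order: Nguyen, Achebe, Vasquez, Lindqvist, Greco, Szabo, Farouk. So position 1.

1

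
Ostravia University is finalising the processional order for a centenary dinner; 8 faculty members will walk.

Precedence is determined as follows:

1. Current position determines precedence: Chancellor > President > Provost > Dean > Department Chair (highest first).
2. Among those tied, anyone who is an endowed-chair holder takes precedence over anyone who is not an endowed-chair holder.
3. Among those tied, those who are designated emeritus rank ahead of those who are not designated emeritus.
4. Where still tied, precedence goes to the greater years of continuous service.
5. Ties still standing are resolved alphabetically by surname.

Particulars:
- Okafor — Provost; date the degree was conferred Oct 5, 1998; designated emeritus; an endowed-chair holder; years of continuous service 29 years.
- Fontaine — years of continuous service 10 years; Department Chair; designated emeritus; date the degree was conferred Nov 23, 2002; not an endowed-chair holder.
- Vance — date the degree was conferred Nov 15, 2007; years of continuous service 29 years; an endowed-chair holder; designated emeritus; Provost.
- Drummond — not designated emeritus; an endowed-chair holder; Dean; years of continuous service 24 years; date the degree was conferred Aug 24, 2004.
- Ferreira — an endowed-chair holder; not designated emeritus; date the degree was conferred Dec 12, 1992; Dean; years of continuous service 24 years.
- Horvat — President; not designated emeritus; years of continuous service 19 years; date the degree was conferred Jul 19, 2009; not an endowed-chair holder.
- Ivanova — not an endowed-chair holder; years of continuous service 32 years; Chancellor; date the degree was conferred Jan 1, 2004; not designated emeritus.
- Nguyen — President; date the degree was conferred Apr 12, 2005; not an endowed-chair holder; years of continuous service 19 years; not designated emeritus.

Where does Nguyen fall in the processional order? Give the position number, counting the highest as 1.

3

By current position: Ivanova (Chancellor); then Horvat and Nguyen (President); then Okafor and Vance (Provost); then Drummond and Ferreira (Dean); then Fontaine (Department Chair).
Horvat and Nguyen are each not an endowed-chair holder, so the next rule applies.
Horvat and Nguyen are each not designated emeritus, so the next rule applies.
Horvat and Nguyen both have years of continuous service 19 years, so the next rule applies.
Among Horvat and Nguyen, alphabetically by surname: Horvat before Nguyen.
Okafor and Vance are each an endowed-chair holder, so the next rule applies.
Okafor and Vance are each designated emeritus, so the next rule applies.
Okafor and Vance both have years of continuous service 29 years, so the next rule applies.
Among Okafor and Vance, alphabetically by surname: Okafor before Vance.
Drummond and Ferreira are each an endowed-chair holder, so the next rule applies.
Drummond and Ferreira are each not designated emeritus, so the next rule applies.
Drummond and Ferreira both have years of continuous service 24 years, so the next rule applies.
Among Drummond and Ferreira, alphabetically by surname: Drummond before Ferreira.
Order: Ivanova, Horvat, Nguyen, Okafor, Vance, Drummond, Ferreira, Fontaine. So position 3.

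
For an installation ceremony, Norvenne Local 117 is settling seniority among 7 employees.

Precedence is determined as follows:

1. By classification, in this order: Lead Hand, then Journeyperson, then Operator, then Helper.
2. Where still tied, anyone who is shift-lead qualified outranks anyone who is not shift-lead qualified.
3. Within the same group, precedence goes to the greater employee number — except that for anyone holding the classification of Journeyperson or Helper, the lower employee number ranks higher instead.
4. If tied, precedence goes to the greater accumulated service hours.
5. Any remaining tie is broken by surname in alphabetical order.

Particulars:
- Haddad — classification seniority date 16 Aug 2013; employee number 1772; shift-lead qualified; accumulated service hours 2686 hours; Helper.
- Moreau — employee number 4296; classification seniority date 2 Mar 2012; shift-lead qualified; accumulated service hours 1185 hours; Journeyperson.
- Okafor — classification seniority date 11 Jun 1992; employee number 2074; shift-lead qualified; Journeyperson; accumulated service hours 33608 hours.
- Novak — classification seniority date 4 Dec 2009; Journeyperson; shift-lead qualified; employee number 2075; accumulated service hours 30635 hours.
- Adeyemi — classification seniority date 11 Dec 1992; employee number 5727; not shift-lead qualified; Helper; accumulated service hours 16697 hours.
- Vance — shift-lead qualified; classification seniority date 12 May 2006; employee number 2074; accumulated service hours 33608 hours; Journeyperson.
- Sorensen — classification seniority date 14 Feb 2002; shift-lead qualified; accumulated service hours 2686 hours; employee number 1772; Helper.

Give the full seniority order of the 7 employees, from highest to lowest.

By classification: Okafor, Vance, Novak and Moreau (Journeyperson); then Haddad, Sorensen and Adeyemi (Helper).
Okafor, Vance, Novak and Moreau are each shift-lead qualified, so the next rule applies.
Among Okafor, Vance, Novak and Moreau, by employee number (lower first) (reversed rule for this group): Okafor and Vance (2074) before Novak (2075) before Moreau (4296).
Okafor and Vance both have accumulated service hours 33608 hours, so the next rule applies.
Among Okafor and Vance, alphabetically by surname: Okafor before Vance.
Among Haddad, Sorensen and Adeyemi, shift-lead qualified before not shift-lead qualified: Haddad and Sorensen (shift-lead qualified) before Adeyemi (not shift-lead qualified).
Haddad and Sorensen both have employee number 1772, so the next rule applies.
Haddad and Sorensen both have accumulated service hours 2686 hours, so the next rule applies.
Among Haddad and Sorensen, alphabetically by surname: Haddad before Sorensen.
Full order: Okafor, Vance, Novak, Moreau, Haddad, Sorensen, Adeyemi.

Okafor, Vance, Novak, Moreau, Haddad, Sorensen, Adeyemi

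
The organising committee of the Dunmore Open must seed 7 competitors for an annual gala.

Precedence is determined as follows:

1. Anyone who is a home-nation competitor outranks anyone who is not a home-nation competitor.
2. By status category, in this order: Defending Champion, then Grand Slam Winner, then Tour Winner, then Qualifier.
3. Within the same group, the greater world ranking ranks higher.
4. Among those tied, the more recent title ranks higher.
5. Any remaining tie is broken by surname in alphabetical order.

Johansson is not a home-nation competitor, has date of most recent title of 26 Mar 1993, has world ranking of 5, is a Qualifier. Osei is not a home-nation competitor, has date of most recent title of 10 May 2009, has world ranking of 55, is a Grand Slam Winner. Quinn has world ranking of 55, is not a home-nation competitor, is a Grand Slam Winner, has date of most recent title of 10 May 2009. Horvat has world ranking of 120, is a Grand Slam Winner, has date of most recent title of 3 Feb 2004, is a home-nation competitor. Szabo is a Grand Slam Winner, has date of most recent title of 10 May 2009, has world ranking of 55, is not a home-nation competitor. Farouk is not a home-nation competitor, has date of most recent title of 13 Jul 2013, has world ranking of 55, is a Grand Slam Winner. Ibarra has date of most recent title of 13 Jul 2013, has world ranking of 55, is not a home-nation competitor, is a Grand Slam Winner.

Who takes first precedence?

Horvat

By the first rule: Horvat (a home-nation competitor); then Farouk, Ibarra, Osei, Quinn, Szabo and Johansson (each not a home-nation competitor).
Among Farouk, Ibarra, Osei, Quinn, Szabo and Johansson, by status category: Farouk, Ibarra, Osei, Quinn and Szabo (Grand Slam Winner) before Johansson (Qualifier).
Farouk, Ibarra, Osei, Quinn and Szabo all have world ranking 55, so the next rule applies.
Among Farouk, Ibarra, Osei, Quinn and Szabo, by date of most recent title (later first): Farouk and Ibarra (13 Jul 2013) before Osei, Quinn and Szabo (10 May 2009).
Among Farouk and Ibarra, alphabetically by surname: Farouk before Ibarra.
Among Osei, Quinn and Szabo, alphabetically by surname: Osei before Quinn before Szabo.
Order: Horvat, Farouk, Ibarra, Osei, Quinn, Szabo, Johansson.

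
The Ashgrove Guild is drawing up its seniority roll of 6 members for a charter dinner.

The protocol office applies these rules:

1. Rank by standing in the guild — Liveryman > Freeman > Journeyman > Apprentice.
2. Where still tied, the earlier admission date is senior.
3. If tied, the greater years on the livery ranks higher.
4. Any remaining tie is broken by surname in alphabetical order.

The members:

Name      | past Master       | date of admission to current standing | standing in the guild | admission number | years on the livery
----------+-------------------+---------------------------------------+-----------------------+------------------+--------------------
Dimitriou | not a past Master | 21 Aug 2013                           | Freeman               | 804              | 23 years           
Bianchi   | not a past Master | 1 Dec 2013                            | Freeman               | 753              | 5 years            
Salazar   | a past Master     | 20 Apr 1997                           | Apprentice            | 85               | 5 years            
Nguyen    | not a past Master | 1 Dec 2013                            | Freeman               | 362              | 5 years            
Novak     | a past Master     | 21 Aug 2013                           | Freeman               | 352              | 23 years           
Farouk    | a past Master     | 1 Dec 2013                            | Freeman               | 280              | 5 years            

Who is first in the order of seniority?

By standing in the guild: Dimitriou, Novak, Bianchi, Farouk and Nguyen (Freeman); then Salazar (Apprentice).
Among Dimitriou, Novak, Bianchi, Farouk and Nguyen, by date of admission to current standing (earlier first): Dimitriou and Novak (21 Aug 2013) before Bianchi, Farouk and Nguyen (1 Dec 2013).
Dimitriou and Novak both have years on the livery 23 years, so the next rule applies.
Among Dimitriou and Novak, alphabetically by surname: Dimitriou before Novak.
Bianchi, Farouk and Nguyen all have years on the livery 5 years, so the next rule applies.
Among Bianchi, Farouk and Nguyen, alphabetically by surname: Bianchi before Farouk before Nguyen.
Order: Dimitriou, Novak, Bianchi, Farouk, Nguyen, Salazar.

Dimitriou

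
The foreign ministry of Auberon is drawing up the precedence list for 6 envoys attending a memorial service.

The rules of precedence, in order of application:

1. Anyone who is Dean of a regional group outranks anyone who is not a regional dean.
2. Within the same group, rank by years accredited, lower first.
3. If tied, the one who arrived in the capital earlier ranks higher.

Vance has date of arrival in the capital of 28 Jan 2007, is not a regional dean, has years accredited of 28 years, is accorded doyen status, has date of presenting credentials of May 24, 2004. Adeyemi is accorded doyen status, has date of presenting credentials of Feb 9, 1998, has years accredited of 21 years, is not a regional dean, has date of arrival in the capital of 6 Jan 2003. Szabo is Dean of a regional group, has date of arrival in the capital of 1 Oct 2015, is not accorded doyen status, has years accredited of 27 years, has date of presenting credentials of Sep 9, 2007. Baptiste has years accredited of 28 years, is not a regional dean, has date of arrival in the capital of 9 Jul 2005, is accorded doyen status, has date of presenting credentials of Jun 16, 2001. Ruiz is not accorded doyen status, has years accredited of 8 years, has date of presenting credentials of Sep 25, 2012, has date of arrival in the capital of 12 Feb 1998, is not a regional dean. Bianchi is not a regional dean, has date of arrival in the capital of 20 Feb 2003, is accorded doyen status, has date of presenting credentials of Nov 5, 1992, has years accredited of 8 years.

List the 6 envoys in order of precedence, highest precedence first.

By the first rule: Szabo (Dean of a regional group); then Ruiz, Bianchi, Adeyemi, Baptiste and Vance (each not a regional dean).
Among Ruiz, Bianchi, Adeyemi, Baptiste and Vance, by years accredited (lower first): Ruiz and Bianchi (8 years) before Adeyemi (21 years) before Baptiste and Vance (28 years).
Among Ruiz and Bianchi, by date of arrival in the capital (earlier first): Ruiz (12 Feb 1998) before Bianchi (20 Feb 2003).
Among Baptiste and Vance, by date of arrival in the capital (earlier first): Baptiste (9 Jul 2005) before Vance (28 Jan 2007).
Full order: Szabo, Ruiz, Bianchi, Adeyemi, Baptiste, Vance.

Szabo, Ruiz, Bianchi, Adeyemi, Baptiste, Vance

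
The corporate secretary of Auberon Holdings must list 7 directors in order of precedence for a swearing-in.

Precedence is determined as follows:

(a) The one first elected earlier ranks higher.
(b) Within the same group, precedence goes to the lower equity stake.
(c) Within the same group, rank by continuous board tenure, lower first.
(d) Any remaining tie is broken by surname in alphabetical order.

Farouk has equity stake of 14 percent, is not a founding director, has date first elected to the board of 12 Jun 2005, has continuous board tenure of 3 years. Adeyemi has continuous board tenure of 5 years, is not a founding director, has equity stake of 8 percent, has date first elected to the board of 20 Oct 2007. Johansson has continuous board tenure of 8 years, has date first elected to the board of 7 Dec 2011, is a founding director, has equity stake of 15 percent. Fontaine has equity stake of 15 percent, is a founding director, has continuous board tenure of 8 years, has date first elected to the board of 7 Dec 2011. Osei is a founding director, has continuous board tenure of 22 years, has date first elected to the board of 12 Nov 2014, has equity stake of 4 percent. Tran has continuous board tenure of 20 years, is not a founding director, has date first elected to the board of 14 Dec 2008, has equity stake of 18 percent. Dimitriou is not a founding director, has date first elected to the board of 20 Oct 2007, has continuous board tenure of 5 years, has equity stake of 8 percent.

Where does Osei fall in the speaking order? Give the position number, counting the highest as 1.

By date first elected to the board (earlier first): Farouk (12 Jun 2005); then Adeyemi and Dimitriou (both 20 Oct 2007); then Tran (14 Dec 2008); then Fontaine and Johansson (both 7 Dec 2011); then Osei (12 Nov 2014).
Adeyemi and Dimitriou both have equity stake 8 percent, so the next rule applies.
Adeyemi and Dimitriou both have continuous board tenure 5 years, so the next rule applies.
Among Adeyemi and Dimitriou, alphabetically by surname: Adeyemi before Dimitriou.
Fontaine and Johansson both have equity stake 15 percent, so the next rule applies.
Fontaine and Johansson both have continuous board tenure 8 years, so the next rule applies.
Among Fontaine and Johansson, alphabetically by surname: Fontaine before Johansson.
Order: Farouk, Adeyemi, Dimitriou, Tran, Fontaine, Johansson, Osei. So position 7.

7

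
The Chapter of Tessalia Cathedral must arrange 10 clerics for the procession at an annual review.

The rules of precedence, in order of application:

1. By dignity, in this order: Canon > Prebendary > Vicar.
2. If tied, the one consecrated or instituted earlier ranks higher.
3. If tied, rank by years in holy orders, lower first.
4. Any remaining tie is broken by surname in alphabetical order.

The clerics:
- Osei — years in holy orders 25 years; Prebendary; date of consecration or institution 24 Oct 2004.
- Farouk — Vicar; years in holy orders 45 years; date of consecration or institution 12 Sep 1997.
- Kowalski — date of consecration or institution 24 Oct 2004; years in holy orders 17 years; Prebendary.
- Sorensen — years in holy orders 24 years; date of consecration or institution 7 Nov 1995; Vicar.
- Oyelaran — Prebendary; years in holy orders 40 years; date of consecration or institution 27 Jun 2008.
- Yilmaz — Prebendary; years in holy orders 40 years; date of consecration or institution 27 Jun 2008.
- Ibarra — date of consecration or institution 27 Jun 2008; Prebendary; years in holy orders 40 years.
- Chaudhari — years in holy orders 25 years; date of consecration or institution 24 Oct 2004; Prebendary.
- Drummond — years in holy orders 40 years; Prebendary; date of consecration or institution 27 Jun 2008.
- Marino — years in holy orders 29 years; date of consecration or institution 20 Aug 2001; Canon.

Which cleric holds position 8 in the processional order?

Yilmaz

By dignity: Marino (Canon); then Kowalski, Chaudhari, Osei, Drummond, Ibarra, Oyelaran and Yilmaz (Prebendary); then Sorensen and Farouk (Vicar).
Among Kowalski, Chaudhari, Osei, Drummond, Ibarra, Oyelaran and Yilmaz, by date of consecration or institution (earlier first): Kowalski, Chaudhari and Osei (24 Oct 2004) before Drummond, Ibarra, Oyelaran and Yilmaz (27 Jun 2008).
Among Kowalski, Chaudhari and Osei, by years in holy orders (lower first): Kowalski (17 years) before Chaudhari and Osei (25 years).
Among Chaudhari and Osei, alphabetically by surname: Chaudhari before Osei.
Drummond, Ibarra, Oyelaran and Yilmaz all have years in holy orders 40 years, so the next rule applies.
Among Drummond, Ibarra, Oyelaran and Yilmaz, alphabetically by surname: Drummond before Ibarra before Oyelaran before Yilmaz.
Among Sorensen and Farouk, by date of consecration or institution (earlier first): Sorensen (7 Nov 1995) before Farouk (12 Sep 1997).
Order: Marino, Kowalski, Chaudhari, Osei, Drummond, Ibarra, Oyelaran, Yilmaz, Sorensen, Farouk.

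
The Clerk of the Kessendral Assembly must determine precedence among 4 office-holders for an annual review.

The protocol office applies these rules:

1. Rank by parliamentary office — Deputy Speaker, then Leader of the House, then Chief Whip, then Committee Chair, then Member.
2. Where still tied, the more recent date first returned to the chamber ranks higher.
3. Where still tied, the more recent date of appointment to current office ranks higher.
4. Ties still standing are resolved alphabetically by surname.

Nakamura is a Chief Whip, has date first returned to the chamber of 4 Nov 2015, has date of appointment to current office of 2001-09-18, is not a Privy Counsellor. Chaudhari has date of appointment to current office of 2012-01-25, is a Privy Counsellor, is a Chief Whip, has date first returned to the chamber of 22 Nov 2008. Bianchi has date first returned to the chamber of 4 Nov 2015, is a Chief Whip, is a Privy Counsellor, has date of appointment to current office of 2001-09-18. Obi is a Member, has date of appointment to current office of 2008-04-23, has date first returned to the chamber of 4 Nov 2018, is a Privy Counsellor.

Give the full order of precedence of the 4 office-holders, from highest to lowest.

By parliamentary office: Bianchi, Nakamura and Chaudhari (Chief Whip); then Obi (Member).
Among Bianchi, Nakamura and Chaudhari, by date first returned to the chamber (later first): Bianchi and Nakamura (4 Nov 2015) before Chaudhari (22 Nov 2008).
Bianchi and Nakamura both have date of appointment to current office 2001-09-18, so the next rule applies.
Among Bianchi and Nakamura, alphabetically by surname: Bianchi before Nakamura.
Full order: Bianchi, Nakamura, Chaudhari, Obi.

Bianchi, Nakamura, Chaudhari, Obi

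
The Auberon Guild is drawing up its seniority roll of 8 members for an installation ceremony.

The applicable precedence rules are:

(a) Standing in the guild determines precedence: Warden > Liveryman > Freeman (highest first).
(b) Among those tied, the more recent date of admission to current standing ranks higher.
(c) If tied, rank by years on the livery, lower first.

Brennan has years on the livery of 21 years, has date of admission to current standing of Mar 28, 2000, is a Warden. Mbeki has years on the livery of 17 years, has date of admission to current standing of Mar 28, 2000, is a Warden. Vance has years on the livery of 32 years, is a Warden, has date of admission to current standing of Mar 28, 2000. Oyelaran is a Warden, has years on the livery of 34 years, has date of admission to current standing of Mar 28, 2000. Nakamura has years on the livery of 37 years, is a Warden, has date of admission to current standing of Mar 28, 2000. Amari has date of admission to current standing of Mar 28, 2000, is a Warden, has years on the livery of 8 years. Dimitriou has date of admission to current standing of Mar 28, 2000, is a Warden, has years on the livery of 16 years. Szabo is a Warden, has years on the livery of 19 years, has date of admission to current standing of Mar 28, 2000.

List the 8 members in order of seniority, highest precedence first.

By standing in the guild: Amari, Dimitriou, Mbeki, Szabo, Brennan, Vance, Oyelaran and Nakamura (Warden).
Amari, Dimitriou, Mbeki, Szabo, Brennan, Vance, Oyelaran and Nakamura all have date of admission to current standing Mar 28, 2000, so the next rule applies.
Among Amari, Dimitriou, Mbeki, Szabo, Brennan, Vance, Oyelaran and Nakamura, by years on the livery (lower first): Amari (8 years) before Dimitriou (16 years) before Mbeki (17 years) before Szabo (19 years) before Brennan (21 years) before Vance (32 years) before Oyelaran (34 years) before Nakamura (37 years).
Full order: Amari, Dimitriou, Mbeki, Szabo, Brennan, Vance, Oyelaran, Nakamura.

Amari, Dimitriou, Mbeki, Szabo, Brennan, Vance, Oyelaran, Nakamura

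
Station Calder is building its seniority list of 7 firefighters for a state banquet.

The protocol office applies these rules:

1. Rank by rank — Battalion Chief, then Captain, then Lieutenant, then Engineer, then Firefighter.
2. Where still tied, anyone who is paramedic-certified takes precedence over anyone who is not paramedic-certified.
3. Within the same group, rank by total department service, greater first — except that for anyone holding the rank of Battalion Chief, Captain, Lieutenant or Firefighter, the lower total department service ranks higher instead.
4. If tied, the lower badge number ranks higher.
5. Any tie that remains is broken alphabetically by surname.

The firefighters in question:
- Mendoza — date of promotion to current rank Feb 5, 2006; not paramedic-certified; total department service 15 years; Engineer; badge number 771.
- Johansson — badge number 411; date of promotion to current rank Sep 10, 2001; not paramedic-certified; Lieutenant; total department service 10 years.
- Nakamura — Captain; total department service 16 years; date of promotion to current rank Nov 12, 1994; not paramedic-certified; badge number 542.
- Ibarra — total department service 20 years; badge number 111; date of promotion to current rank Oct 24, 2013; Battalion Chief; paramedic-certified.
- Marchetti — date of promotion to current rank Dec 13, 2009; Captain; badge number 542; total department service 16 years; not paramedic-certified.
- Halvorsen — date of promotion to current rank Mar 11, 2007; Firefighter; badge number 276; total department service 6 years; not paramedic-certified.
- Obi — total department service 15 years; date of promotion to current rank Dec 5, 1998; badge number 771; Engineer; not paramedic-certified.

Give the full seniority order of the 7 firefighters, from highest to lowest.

Ibarra, Marchetti, Nakamura, Johansson, Mendoza, Obi, Halvorsen

By rank: Ibarra (Battalion Chief); then Marchetti and Nakamura (Captain); then Johansson (Lieutenant); then Mendoza and Obi (Engineer); then Halvorsen (Firefighter).
Marchetti and Nakamura are each not paramedic-certified, so the next rule applies.
Marchetti and Nakamura both have total department service 16 years, so the next rule applies.
Marchetti and Nakamura both have badge number 542, so the next rule applies.
Among Marchetti and Nakamura, alphabetically by surname: Marchetti before Nakamura.
Mendoza and Obi are each not paramedic-certified, so the next rule applies.
Mendoza and Obi both have total department service 15 years, so the next rule applies.
Mendoza and Obi both have badge number 771, so the next rule applies.
Among Mendoza and Obi, alphabetically by surname: Mendoza before Obi.
Full order: Ibarra, Marchetti, Nakamura, Johansson, Mendoza, Obi, Halvorsen.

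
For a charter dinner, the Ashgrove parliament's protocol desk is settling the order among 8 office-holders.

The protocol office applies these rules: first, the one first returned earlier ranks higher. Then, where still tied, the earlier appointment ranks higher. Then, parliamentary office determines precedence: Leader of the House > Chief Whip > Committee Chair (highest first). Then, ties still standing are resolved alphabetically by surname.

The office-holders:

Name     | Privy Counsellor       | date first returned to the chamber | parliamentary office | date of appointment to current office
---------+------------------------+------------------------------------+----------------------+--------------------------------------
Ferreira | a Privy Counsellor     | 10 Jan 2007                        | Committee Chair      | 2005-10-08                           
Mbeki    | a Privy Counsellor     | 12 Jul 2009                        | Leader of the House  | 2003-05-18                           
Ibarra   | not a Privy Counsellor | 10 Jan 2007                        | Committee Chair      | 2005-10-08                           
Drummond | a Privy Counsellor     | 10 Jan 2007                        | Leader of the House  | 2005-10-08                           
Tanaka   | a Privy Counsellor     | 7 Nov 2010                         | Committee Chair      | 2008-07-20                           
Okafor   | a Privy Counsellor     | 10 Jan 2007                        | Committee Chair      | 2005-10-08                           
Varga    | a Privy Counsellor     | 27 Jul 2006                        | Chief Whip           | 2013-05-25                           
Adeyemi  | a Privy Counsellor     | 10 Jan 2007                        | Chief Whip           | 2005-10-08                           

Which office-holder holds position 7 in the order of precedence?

By date first returned to the chamber (earlier first): Varga (27 Jul 2006); then Drummond, Adeyemi, Ferreira, Ibarra and Okafor (each 10 Jan 2007); then Mbeki (12 Jul 2009); then Tanaka (7 Nov 2010).
Drummond, Adeyemi, Ferreira, Ibarra and Okafor all have date of appointment to current office 2005-10-08, so the next rule applies.
Among Drummond, Adeyemi, Ferreira, Ibarra and Okafor, by parliamentary office: Drummond (Leader of the House) before Adeyemi (Chief Whip) before Ferreira, Ibarra and Okafor (Committee Chair).
Among Ferreira, Ibarra and Okafor, alphabetically by surname: Ferreira before Ibarra before Okafor.
Order: Varga, Drummond, Adeyemi, Ferreira, Ibarra, Okafor, Mbeki, Tanaka.

Mbeki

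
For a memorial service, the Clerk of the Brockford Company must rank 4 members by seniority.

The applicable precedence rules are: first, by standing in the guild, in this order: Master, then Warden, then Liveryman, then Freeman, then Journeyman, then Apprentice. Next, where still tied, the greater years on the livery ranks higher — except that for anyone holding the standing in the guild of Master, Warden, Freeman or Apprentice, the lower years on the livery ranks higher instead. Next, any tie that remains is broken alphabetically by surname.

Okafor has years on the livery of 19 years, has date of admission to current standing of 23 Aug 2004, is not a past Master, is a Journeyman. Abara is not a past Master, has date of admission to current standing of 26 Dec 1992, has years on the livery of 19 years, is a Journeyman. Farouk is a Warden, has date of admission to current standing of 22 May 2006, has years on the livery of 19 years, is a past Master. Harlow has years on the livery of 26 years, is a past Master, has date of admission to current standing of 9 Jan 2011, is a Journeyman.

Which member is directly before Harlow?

By standing in the guild: Farouk (Warden); then Harlow, Abara and Okafor (Journeyman).
Among Harlow, Abara and Okafor, by years on the livery (higher first): Harlow (26 years) before Abara and Okafor (19 years).
Among Abara and Okafor, alphabetically by surname: Abara before Okafor.
Order: Farouk, Harlow, Abara, Okafor.

Farouk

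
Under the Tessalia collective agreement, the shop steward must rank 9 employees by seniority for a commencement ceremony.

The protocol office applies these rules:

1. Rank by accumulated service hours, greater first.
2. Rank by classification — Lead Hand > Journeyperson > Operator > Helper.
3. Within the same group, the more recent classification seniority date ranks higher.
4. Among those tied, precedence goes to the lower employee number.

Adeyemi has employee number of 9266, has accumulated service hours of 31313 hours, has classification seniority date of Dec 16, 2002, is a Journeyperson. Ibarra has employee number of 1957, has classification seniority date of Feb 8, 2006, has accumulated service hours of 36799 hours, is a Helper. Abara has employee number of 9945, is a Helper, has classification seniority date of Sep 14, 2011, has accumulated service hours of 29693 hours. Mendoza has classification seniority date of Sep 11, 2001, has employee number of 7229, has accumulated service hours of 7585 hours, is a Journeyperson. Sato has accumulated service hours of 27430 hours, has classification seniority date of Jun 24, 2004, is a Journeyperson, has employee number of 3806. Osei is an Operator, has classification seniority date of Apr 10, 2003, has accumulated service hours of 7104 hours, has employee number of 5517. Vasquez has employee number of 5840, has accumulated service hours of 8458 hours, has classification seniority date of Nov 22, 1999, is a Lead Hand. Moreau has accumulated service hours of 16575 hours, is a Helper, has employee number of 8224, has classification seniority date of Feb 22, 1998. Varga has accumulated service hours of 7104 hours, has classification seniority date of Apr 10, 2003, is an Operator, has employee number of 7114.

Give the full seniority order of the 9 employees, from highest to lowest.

By accumulated service hours (higher first): Ibarra (36799 hours); then Adeyemi (31313 hours); then Abara (29693 hours); then Sato (27430 hours); then Moreau (16575 hours); then Vasquez (8458 hours); then Mendoza (7585 hours); then Osei and Varga (both 7104 hours).
Osei and Varga are each Operator, so the next rule applies.
Osei and Varga both have classification seniority date Apr 10, 2003, so the next rule applies.
Among Osei and Varga, by employee number (lower first): Osei (5517) before Varga (7114).
Full order: Ibarra, Adeyemi, Abara, Sato, Moreau, Vasquez, Mendoza, Osei, Varga.

Ibarra, Adeyemi, Abara, Sato, Moreau, Vasquez, Mendoza, Osei, Varga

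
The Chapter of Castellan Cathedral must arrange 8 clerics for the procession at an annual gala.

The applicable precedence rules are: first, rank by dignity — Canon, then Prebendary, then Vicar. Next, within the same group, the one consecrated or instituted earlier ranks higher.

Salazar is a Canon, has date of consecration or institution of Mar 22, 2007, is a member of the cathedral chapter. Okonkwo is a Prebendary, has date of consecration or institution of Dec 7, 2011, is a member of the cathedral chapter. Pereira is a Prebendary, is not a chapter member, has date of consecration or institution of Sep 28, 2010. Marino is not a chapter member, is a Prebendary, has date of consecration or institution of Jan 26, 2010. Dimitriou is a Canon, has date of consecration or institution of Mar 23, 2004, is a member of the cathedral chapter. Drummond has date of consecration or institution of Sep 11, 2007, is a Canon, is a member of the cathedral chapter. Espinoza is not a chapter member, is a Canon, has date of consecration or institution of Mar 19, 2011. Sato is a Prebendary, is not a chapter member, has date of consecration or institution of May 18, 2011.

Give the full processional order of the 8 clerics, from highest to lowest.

Dimitriou, Salazar, Drummond, Espinoza, Marino, Pereira, Sato, Okonkwo

By dignity: Dimitriou, Salazar, Drummond and Espinoza (Canon); then Marino, Pereira, Sato and Okonkwo (Prebendary).
Among Dimitriou, Salazar, Drummond and Espinoza, by date of consecration or institution (earlier first): Dimitriou (Mar 23, 2004) before Salazar (Mar 22, 2007) before Drummond (Sep 11, 2007) before Espinoza (Mar 19, 2011).
Among Marino, Pereira, Sato and Okonkwo, by date of consecration or institution (earlier first): Marino (Jan 26, 2010) before Pereira (Sep 28, 2010) before Sato (May 18, 2011) before Okonkwo (Dec 7, 2011).
Full order: Dimitriou, Salazar, Drummond, Espinoza, Marino, Pereira, Sato, Okonkwo.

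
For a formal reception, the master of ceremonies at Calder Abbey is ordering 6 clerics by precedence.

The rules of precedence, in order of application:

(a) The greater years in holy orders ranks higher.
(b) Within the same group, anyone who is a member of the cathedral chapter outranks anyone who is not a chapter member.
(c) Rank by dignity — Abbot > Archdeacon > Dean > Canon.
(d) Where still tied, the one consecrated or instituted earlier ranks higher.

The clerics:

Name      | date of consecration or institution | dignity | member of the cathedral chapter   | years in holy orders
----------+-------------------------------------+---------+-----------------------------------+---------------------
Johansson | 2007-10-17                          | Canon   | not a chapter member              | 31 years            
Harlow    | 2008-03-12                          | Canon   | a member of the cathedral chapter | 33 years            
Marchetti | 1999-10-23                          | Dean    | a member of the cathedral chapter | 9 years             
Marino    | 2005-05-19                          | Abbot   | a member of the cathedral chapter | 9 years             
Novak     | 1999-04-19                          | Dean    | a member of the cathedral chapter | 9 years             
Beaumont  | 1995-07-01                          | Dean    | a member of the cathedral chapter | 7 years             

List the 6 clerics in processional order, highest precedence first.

By years in holy orders (higher first): Harlow (33 years); then Johansson (31 years); then Marino, Novak and Marchetti (each 9 years); then Beaumont (7 years).
Marino, Novak and Marchetti are each a member of the cathedral chapter, so the next rule applies.
Among Marino, Novak and Marchetti, by dignity: Marino (Abbot) before Novak and Marchetti (Dean).
Among Novak and Marchetti, by date of consecration or institution (earlier first): Novak (1999-04-19) before Marchetti (1999-10-23).
Full order: Harlow, Johansson, Marino, Novak, Marchetti, Beaumont.

Harlow, Johansson, Marino, Novak, Marchetti, Beaumont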